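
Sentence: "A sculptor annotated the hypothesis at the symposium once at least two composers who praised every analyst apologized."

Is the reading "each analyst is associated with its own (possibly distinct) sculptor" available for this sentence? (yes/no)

No

The paraphrase describes the scope ordering *every analyst* > *a sculptor*.
The DP *every analyst* is contained in the relative clause *who praised every analyst*, which is itself inside the adjunct *once at least two composers who praised every analyst apologized*.
Two island boundaries intervene — the relative clause and the adjunct. Either alone would block QR.
Hence only narrow scope for *every analyst* (under *a sculptor*) survives.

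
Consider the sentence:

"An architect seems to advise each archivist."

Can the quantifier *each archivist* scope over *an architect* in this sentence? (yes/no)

The matrix predicate is a raising verb, whose infinitival complement is not a scope island — *each archivist* can QR into the matrix clause.
Since no island is crossed, the inverse ordering is licensed alongside surface scope.

Yes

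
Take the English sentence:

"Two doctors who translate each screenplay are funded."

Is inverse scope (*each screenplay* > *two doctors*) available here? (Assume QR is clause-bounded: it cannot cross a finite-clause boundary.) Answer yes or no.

*each screenplay* is embedded in the relative clause *who translate each screenplay*.
Relative clauses are scope islands: a quantifier cannot QR out of a relative clause to take scope in the matrix clause.
*each screenplay* > *two doctors* would require crossing that boundary, which is illicit.

No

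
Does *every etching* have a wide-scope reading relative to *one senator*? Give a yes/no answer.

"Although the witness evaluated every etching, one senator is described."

No

Structurally, *every etching* is inside the adjunct clause *although the witness evaluated every etching*.
Adjuncts are opaque for quantifier raising; a quantifier in an adjunct stays inside it.
*every etching* is confined to the island and cannot take scope over *one senator*.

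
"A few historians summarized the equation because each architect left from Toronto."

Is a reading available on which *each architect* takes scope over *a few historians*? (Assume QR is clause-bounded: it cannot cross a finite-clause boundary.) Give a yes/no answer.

No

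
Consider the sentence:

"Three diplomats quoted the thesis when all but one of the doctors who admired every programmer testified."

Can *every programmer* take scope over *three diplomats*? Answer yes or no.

The DP *every programmer* is contained in the relative clause *who admired every programmer*, which is itself inside the adjunct *when all but one of the doctors who admired every programmer testified*.
The quantifier would have to escape first the RC and then the adjunct — two independent island violations.
The inverse ordering *every programmer* > *three diplomats* is therefore underivable.

No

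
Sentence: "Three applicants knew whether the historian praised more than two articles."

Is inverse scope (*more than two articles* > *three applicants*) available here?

No

Structurally, *more than two articles* is inside the embedded question *whether the historian praised more than two articles*.
QR across an interrogative CP boundary is ruled out as a wh-island violation.
*more than two articles* > *three applicants* would require crossing that boundary, which is illicit.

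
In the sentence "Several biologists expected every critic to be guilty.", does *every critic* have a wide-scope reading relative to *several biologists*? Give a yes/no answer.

Yes

ECM infinitives lack a CP barrier, so *every critic* can QR over the matrix subject *several biologists*.
QR within a single clause is free, so the lower quantifier may take scope over the higher one.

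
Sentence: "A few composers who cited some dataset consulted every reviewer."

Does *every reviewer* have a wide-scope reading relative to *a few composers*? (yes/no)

Yes

*every reviewer* sits in the matrix clause, not in the relative clause on *a few composers*.
With no island boundary between them, the object can take inverse scope over the subject via ordinary QR within the clause.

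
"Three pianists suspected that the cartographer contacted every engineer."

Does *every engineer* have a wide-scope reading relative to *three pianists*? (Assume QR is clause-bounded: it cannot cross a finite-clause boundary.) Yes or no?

The target quantifier *every engineer* is part of the finite complement clause *that the cartographer contacted every engineer*.
Under clause-bounded QR, a quantifier in an embedded finite clause cannot raise into the matrix clause.
There is no licit LF on which *every engineer* c-commands *three pianists*.

No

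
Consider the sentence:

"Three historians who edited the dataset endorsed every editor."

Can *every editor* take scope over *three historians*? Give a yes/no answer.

Yes

*every editor* sits in the matrix clause, not in the relative clause on *three historians*.
Clause-internal QR can adjoin the lower DP above the subject, yielding the inverse reading.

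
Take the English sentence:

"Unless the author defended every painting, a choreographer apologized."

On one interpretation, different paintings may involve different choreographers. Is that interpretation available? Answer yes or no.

No

The paraphrase describes the scope ordering *every painting* > *a choreographer*.
The DP *every painting* is contained in the adjunct clause *unless the author defended every painting*.
Adjuncts are opaque for quantifier raising; a quantifier in an adjunct stays inside it.
There is no licit LF on which *every painting* c-commands *a choreographer*.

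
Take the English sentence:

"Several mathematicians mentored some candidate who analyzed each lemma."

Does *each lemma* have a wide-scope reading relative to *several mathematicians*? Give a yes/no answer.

No

*each lemma* occurs within the relative clause *who analyzed each lemma* modifying *some candidate*.
The relative clause forms an island for QR, so the quantifier is confined to the head noun's restrictor.
*each lemma* is confined to the island and cannot take scope over *several mathematicians*.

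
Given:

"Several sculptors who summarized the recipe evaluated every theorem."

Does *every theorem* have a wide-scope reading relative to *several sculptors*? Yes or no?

The RC *who summarized the recipe* is an island, but *every theorem* is not inside it — it is the matrix object, a clausemate of *several sculptors*.
QR within a single clause is free, so the lower quantifier may take scope over the higher one.
Both orderings are possible: *several sculptors* > *every theorem* and *every theorem* > *several sculptors*.

Yes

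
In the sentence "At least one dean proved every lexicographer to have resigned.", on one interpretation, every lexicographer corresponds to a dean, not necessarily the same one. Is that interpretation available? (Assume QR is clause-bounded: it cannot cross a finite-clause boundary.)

That reading corresponds to *every lexicographer* > *at least one dean*.
*every lexicographer* is the subject of an ECM infinitive — the infinitival complement of an ECM verb is not a scope island, so *every lexicographer* can raise into the matrix clause.
Clause-internal QR can adjoin the lower DP above the subject, yielding the inverse reading.
The sentence is scopally ambiguous between *at least one dean* > *every lexicographer* and *every lexicographer* > *at least one dean*.

Yes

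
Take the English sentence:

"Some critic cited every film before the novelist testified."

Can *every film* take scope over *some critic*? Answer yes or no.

Yes

*every film* is a matrix argument; the adjunct is an island but the target quantifier is outside it.
Since no island is crossed, the inverse ordering is licensed alongside surface scope.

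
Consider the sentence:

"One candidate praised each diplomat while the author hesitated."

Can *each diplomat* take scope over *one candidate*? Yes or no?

Neither queried DP is inside the adjunct, so the adjunct-island constraint does not apply.
Nothing blocks QR of the lower DP to a position above the higher one, so inverse scope is available.

Yes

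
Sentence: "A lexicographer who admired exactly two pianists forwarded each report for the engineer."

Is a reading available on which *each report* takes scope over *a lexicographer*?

Although the sentence contains a relative clause (*who admired exactly two pianists*), *each report* is outside it, in the matrix VP.
With no island boundary between them, the object can take inverse scope over the subject via ordinary QR within the clause.

Yes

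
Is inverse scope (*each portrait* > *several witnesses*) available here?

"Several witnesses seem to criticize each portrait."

Raising constructions are monoclausal for scope purposes; *each portrait* is not separated from *several witnesses* by any island.
Ordinary QR to a clause-peripheral position gives the wide-scope LF for the lower DP.
Both orderings are possible: *several witnesses* > *each portrait* and *each portrait* > *several witnesses*.

Yes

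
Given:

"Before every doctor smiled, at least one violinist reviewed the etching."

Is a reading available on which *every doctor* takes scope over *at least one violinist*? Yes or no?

Structurally, *every doctor* is inside the adjunct clause *before every doctor smiled*.
Adverbial clauses are not L-marked, so they are barriers for QR — the quantifier cannot escape the adjunct.
There is no licit LF on which *every doctor* c-commands *at least one violinist*.

No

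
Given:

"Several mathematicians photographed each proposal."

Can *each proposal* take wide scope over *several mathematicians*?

Yes

*each proposal* is the matrix object and *several mathematicians* the matrix subject; the two are clausemates.
Ordinary QR to a clause-peripheral position gives the wide-scope LF for the lower DP.
So *each proposal* > *several mathematicians* is among the available readings.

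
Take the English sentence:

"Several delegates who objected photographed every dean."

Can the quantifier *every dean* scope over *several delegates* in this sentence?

Yes

The RC *who objected* is an island, but *every dean* is not inside it — it is the matrix object, a clausemate of *several delegates*.
QR within a single clause is free, so the lower quantifier may take scope over the higher one.
The sentence is scopally ambiguous between *several delegates* > *every dean* and *every dean* > *several delegates*.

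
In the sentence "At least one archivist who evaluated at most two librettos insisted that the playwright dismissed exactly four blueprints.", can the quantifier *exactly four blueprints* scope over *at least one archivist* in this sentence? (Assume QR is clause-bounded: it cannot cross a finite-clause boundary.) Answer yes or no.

*exactly four blueprints* is embedded in the finite complement clause *that the playwright dismissed exactly four blueprints*.
Given the clause-boundedness assumption, QR cannot cross the finite CP into the matrix.
So *exactly four blueprints* cannot raise high enough to outscope *at least one archivist*; only the surface ordering *at least one archivist* > *exactly four blueprints* is available.

No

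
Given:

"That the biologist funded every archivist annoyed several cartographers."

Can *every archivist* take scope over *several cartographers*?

No

*every archivist* occurs within the sentential subject *that the biologist funded every archivist*.
The subject-island constraint blocks QR out of a clausal subject.
So *every archivist* cannot raise to a position above *several cartographers*.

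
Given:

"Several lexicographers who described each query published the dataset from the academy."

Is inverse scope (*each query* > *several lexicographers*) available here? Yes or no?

No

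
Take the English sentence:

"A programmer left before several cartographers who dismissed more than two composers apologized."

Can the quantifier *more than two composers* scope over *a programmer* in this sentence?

No

The target quantifier *more than two composers* is part of the relative clause *who dismissed more than two composers*, which is itself inside the adjunct *before several cartographers who dismissed more than two composers apologized*.
Nested islands: the RC island is itself inside an adjunct island, so wide scope is doubly excluded.
Hence only narrow scope for *more than two composers* (under *a programmer*) survives.
(Only the surface reading survives: one fixed programmer with respect to all the relevant composers.)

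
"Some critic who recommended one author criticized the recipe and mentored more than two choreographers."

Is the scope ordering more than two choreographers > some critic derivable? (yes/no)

No

Structurally, *more than two choreographers* is inside one conjunct of the coordinate structure (*mentored more than two choreographers*).
A quantifier cannot raise out of one conjunct of a coordination across the whole coordinate structure — the CSC applies to QR.
*more than two choreographers* is confined to the island and cannot take scope over *some critic*.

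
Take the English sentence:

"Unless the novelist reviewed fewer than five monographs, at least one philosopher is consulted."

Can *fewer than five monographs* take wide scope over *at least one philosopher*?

No

The DP *fewer than five monographs* is contained in the adjunct clause *unless the novelist reviewed fewer than five monographs*.
Since the clause is an adjunct (not a complement), the Adjunct Condition blocks QR across its edge.
*fewer than five monographs* > *at least one philosopher* would require crossing that boundary, which is illicit.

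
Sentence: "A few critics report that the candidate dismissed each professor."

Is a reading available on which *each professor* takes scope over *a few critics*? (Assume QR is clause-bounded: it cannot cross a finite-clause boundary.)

No

The DP *each professor* is contained in the finite complement clause *that the candidate dismissed each professor*.
Given the clause-boundedness assumption, QR cannot cross the finite CP into the matrix.
*each professor* > *a few critics* would require crossing that boundary, which is illicit.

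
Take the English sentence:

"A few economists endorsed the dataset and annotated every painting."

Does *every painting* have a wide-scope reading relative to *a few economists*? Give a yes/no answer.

No

Structurally, *every painting* is inside one conjunct of the coordinate structure (*annotated every painting*).
Asymmetric QR out of one conjunct violates the Coordinate Structure Constraint.
There is no licit LF on which *every painting* c-commands *a few economists*.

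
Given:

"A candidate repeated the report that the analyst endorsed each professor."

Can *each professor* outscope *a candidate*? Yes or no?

*each professor* occurs within the complex NP *the report that the analyst endorsed each professor*.
The complex NP is opaque for QR — the quantifier is frozen inside the noun's complement.
So *each professor* cannot raise to a position above *a candidate*.

No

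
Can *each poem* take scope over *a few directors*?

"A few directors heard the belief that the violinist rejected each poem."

No

The target quantifier *each poem* is part of the complex NP *the belief that the violinist rejected each poem*.
The complex NP is opaque for QR — the quantifier is frozen inside the noun's complement.
*each poem* is confined to the island and cannot take scope over *a few directors*.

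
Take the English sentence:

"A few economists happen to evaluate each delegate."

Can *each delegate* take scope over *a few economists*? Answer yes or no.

Yes

The matrix predicate is a raising verb, whose infinitival complement is not a scope island — *each delegate* can QR into the matrix clause.
Ordinary QR to a clause-peripheral position gives the wide-scope LF for the lower DP.
The sentence is scopally ambiguous between *a few economists* > *each delegate* and *each delegate* > *a few economists*.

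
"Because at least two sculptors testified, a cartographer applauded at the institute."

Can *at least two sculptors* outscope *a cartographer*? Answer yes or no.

*at least two sculptors* is embedded in the adjunct clause *because at least two sculptors testified*.
Adjuncts are opaque for quantifier raising; a quantifier in an adjunct stays inside it.
*at least two sculptors* is confined to the island and cannot take scope over *a cartographer*.

No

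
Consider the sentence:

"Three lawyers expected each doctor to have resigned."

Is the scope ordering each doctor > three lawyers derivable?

Yes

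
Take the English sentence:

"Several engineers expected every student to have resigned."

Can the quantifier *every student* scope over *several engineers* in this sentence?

Yes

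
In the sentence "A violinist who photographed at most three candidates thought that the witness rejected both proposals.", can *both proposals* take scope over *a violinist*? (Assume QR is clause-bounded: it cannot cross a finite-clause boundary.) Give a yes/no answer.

The DP *both proposals* is contained in the finite complement clause *that the witness rejected both proposals*.
Under clause-bounded QR, a quantifier in an embedded finite clause cannot raise into the matrix clause.
*both proposals* is confined to the island and cannot take scope over *a violinist*.

No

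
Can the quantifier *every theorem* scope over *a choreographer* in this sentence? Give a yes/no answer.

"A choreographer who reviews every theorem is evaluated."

No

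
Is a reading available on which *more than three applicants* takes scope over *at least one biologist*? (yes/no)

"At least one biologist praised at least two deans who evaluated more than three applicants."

No

Structurally, *more than three applicants* is inside the relative clause *who evaluated more than three applicants* modifying *at least two deans*.
Relative clauses block scope extraction: QR cannot target a position outside the modified NP.
There is no licit LF on which *more than three applicants* c-commands *at least one biologist*.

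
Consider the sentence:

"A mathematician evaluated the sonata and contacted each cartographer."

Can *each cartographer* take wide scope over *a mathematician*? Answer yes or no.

*each cartographer* occurs within one conjunct of the coordinate structure (*contacted each cartographer*).
Coordinate structures are islands for non-across-the-board movement, QR included.
So *each cartographer* cannot raise to a position above *a mathematician*.
(Only the surface reading survives: one fixed mathematician with respect to all the relevant cartographers.)

No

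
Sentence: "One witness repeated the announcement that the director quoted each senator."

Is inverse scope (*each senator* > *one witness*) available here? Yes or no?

No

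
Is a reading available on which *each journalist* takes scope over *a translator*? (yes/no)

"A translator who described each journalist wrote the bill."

No

*each journalist* sits inside the relative clause *who described each journalist*.
Relative clauses block scope extraction: QR cannot target a position outside the modified NP.
Hence only narrow scope for *each journalist* (under *a translator*) survives.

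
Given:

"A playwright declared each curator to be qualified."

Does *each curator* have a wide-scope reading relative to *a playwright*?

This is an ECM construction: *each curator* is the infinitival subject, Case-marked by the matrix verb, and the infinitive is transparent for QR.
Since no island is crossed, the inverse ordering is licensed alongside surface scope.
The sentence is scopally ambiguous between *a playwright* > *each curator* and *each curator* > *a playwright*.

Yes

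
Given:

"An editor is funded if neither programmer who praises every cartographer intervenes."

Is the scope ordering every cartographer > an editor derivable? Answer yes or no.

*every cartographer* occurs within the relative clause *who praises every cartographer*, which is itself inside the adjunct *if neither programmer who praises every cartographer intervenes*.
Even if one barrier were somehow void, the other would still block QR.
*every cartographer* > *an editor* would require crossing that boundary, which is illicit.
(Only the surface reading survives: one fixed editor with respect to all the relevant cartographers.)

No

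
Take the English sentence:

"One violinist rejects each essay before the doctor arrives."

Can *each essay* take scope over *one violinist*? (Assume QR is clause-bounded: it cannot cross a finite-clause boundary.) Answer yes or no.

Yes

The adjunct clause does not contain *each essay*, which is the matrix object.
Nothing blocks QR of the lower DP to a position above the higher one, so inverse scope is available.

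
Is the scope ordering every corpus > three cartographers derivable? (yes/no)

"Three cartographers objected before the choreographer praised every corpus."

No

The DP *every corpus* is contained in the adjunct clause *before the choreographer praised every corpus*.
Adverbial clauses are not L-marked, so they are barriers for QR — the quantifier cannot escape the adjunct.
So *every corpus* cannot raise to a position above *three cartographers*.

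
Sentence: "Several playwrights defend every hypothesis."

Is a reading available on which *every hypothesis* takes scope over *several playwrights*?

Yes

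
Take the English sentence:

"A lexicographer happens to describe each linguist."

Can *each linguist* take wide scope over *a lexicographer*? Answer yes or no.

Yes

Infinitival complements of raising predicates do not block QR; *each linguist* and *a lexicographer* are effectively clausemates.
Since no island is crossed, the inverse ordering is licensed alongside surface scope.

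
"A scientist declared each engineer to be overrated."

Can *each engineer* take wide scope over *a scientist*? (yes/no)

Yes

The ECM infinitive is scope-transparent — *each engineer* is free to raise above *a scientist*.
Nothing blocks QR of the lower DP to a position above the higher one, so inverse scope is available.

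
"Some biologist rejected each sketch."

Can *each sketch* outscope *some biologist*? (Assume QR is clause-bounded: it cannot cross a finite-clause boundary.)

*each sketch* and *some biologist* are in the same minimal clause.
Clause-internal QR can adjoin the lower DP above the subject, yielding the inverse reading.

Yes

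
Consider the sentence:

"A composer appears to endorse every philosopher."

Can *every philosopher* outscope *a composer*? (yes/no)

Yes

*every philosopher* is the object of the infinitival complement of a raising predicate; raising infinitives are transparent for QR, so the two DPs are in effect clausemates.
Ordinary QR to a clause-peripheral position gives the wide-scope LF for the lower DP.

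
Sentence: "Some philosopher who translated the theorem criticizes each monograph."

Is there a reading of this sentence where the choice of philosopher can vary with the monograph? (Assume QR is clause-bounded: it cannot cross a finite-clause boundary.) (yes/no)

That reading corresponds to *each monograph* > *some philosopher*.
Although the sentence contains a relative clause (*who translated the theorem*), *each monograph* is outside it, in the matrix VP.
With no island boundary between them, the object can take inverse scope over the subject via ordinary QR within the clause.

Yes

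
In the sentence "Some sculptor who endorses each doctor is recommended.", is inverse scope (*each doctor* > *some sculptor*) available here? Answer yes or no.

No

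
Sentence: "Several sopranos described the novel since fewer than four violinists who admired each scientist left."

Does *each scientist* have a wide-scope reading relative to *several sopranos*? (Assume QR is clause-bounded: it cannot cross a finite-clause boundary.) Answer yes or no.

No

*each scientist* is embedded in the relative clause *who admired each scientist*, which is itself inside the adjunct *since fewer than four violinists who admired each scientist left*.
Even if one barrier were somehow void, the other would still block QR.
So the wide-scope reading for *each scientist* is blocked.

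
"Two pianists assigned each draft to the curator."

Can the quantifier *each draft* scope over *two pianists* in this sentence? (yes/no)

*each draft* is the matrix object and *two pianists* the matrix subject; the two are clausemates.
Nothing blocks QR of the lower DP to a position above the higher one, so inverse scope is available.

Yes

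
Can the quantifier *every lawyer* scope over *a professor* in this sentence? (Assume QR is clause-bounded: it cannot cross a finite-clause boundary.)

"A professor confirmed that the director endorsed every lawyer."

The target quantifier *every lawyer* is part of the finite complement clause *that the director endorsed every lawyer*.
Finite CP is the ceiling for QR here, by assumption.
The inverse ordering *every lawyer* > *a professor* is therefore underivable.

No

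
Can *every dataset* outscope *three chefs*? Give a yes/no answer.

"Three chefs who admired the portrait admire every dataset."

The RC *who admired the portrait* is an island, but *every dataset* is not inside it — it is the matrix object, a clausemate of *three chefs*.
Clause-internal QR can adjoin the lower DP above the subject, yielding the inverse reading.

Yes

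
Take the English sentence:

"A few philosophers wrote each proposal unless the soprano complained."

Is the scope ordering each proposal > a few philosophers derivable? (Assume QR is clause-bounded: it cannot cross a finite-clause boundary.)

Yes

Neither queried DP is inside the adjunct, so the adjunct-island constraint does not apply.
Since no island is crossed, the inverse ordering is licensed alongside surface scope.
The sentence is scopally ambiguous between *a few philosophers* > *each proposal* and *each proposal* > *a few philosophers*.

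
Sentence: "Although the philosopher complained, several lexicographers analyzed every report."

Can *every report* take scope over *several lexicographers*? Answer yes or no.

The adjunct clause does not contain *every report*, which is the matrix object.
Since no island is crossed, the inverse ordering is licensed alongside surface scope.
The sentence is scopally ambiguous between *several lexicographers* > *every report* and *every report* > *several lexicographers*.

Yes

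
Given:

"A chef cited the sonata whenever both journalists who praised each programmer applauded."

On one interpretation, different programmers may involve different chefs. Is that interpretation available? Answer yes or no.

No

That reading corresponds to *each programmer* > *a chef*.
The DP *each programmer* is contained in the relative clause *who praised each programmer*, which is itself inside the adjunct *whenever both journalists who praised each programmer applauded*.
Two island boundaries intervene — the relative clause and the adjunct. Either alone would block QR.
The inverse ordering *each programmer* > *a chef* is therefore underivable.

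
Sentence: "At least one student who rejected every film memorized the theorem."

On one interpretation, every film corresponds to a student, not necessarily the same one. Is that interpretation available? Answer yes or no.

This is the *every film* > *at least one student* reading.
The target quantifier *every film* is part of the relative clause *who rejected every film*.
Relative clauses block scope extraction: QR cannot target a position outside the modified NP.
There is no licit LF on which *every film* c-commands *at least one student*.

No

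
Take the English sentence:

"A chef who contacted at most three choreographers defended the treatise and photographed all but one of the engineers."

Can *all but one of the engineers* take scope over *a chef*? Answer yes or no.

No

The target quantifier *all but one of the engineers* is part of one conjunct of the coordinate structure (*photographed all but one of the engineers*).
A quantifier cannot raise out of one conjunct of a coordination across the whole coordinate structure — the CSC applies to QR.
So *all but one of the engineers* cannot raise to a position above *a chef*.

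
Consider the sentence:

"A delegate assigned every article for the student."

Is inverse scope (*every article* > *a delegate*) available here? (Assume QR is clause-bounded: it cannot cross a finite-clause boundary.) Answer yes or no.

*every article* and *a delegate* are in the same minimal clause.
No island intervenes, so both surface and inverse scope are derivable.
The sentence is scopally ambiguous between *a delegate* > *every article* and *every article* > *a delegate*.

Yes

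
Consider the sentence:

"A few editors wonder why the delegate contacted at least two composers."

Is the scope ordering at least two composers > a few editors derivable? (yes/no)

*at least two composers* occurs within the embedded question *why the delegate contacted at least two composers*.
An indirect question is a wh-island; the filled [Spec,CP] blocks QR across the CP edge.
*at least two composers* is confined to the island and cannot take scope over *a few editors*.

No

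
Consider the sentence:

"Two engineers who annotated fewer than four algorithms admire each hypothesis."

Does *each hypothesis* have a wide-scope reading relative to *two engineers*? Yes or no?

Although the sentence contains a relative clause (*who annotated fewer than four algorithms*), *each hypothesis* is outside it, in the matrix VP.
No island intervenes, so both surface and inverse scope are derivable.

Yes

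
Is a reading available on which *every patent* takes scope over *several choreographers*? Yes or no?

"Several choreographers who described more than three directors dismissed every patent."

Although the sentence contains a relative clause (*who described more than three directors*), *every patent* is outside it, in the matrix VP.
Ordinary QR to a clause-peripheral position gives the wide-scope LF for the lower DP.
The sentence is scopally ambiguous between *several choreographers* > *every patent* and *every patent* > *several choreographers*.

Yes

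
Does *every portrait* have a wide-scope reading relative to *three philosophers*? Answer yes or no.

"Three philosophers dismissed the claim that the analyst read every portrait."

No

Structurally, *every portrait* is inside the complex NP *the claim that the analyst read every portrait*.
A that-clause complement to a noun is an island; QR cannot cross the NP boundary.
So the wide-scope reading for *every portrait* is blocked.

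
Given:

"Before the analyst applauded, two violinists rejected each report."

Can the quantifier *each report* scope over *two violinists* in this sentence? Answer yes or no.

Yes

Although there is an adjunct clause, *each report* is in the main clause, not inside the adjunct.
No island intervenes, so both surface and inverse scope are derivable.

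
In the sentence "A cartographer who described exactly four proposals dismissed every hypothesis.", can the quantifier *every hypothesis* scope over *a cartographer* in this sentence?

Yes

*every hypothesis* sits in the matrix clause, not in the relative clause on *a cartographer*.
Ordinary QR to a clause-peripheral position gives the wide-scope LF for the lower DP.
So *every hypothesis* > *a cartographer* is among the available readings.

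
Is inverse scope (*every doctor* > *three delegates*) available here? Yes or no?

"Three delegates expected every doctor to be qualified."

Yes

The ECM infinitive is scope-transparent — *every doctor* is free to raise above *three delegates*.
QR within a single clause is free, so the lower quantifier may take scope over the higher one.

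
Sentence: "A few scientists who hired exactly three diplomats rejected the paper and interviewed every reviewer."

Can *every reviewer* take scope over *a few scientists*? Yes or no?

No

*every reviewer* occurs within one conjunct of the coordinate structure (*interviewed every reviewer*).
Coordinate structures are islands for non-across-the-board movement, QR included.
So *every reviewer* cannot raise high enough to outscope *a few scientists*; only the surface ordering *a few scientists* > *every reviewer* is available.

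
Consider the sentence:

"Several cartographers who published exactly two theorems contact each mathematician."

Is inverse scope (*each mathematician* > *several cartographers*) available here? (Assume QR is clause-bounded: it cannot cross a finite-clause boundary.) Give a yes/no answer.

Yes

Although the sentence contains a relative clause (*who published exactly two theorems*), *each mathematician* is outside it, in the matrix VP.
Clause-internal QR can adjoin the lower DP above the subject, yielding the inverse reading.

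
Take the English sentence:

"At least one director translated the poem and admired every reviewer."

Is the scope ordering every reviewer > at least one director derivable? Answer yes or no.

No

*every reviewer* sits inside one conjunct of the coordinate structure (*admired every reviewer*).
QR out of a conjunct would have to apply non-ATB, which the CSC forbids.
There is no licit LF on which *every reviewer* c-commands *at least one director*.
(Only the surface reading survives: one fixed director with respect to all the relevant reviewers.)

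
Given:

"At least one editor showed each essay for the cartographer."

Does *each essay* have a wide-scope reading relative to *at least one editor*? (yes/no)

*each essay* and *at least one editor* are in the same minimal clause.
QR within a single clause is free, so the lower quantifier may take scope over the higher one.

Yes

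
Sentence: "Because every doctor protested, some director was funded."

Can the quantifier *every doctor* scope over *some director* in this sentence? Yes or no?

*every doctor* is embedded in the adjunct clause *because every doctor protested*.
Adverbial clauses are not L-marked, so they are barriers for QR — the quantifier cannot escape the adjunct.
So *every doctor* cannot raise to a position above *some director*.

No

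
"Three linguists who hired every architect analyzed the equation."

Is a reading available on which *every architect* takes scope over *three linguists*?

No

The target quantifier *every architect* is part of the relative clause *who hired every architect*.
The relative clause forms an island for QR, so the quantifier is confined to the head noun's restrictor.
*every architect* is confined to the island and cannot take scope over *three linguists*.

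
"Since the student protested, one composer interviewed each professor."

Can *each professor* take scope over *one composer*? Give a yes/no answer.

Neither queried DP is inside the adjunct, so the adjunct-island constraint does not apply.
QR within a single clause is free, so the lower quantifier may take scope over the higher one.

Yes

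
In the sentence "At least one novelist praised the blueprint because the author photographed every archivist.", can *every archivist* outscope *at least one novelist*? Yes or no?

No

The target quantifier *every archivist* is part of the adjunct clause *because the author photographed every archivist*.
Adjuncts are opaque for quantifier raising; a quantifier in an adjunct stays inside it.
*every archivist* is confined to the island and cannot take scope over *at least one novelist*.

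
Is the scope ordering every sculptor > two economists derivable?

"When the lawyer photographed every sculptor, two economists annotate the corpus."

No

Structurally, *every sculptor* is inside the adjunct clause *when the lawyer photographed every sculptor*.
Scope out of an adjunct clause is unavailable: QR respects the adjunct-island constraint.
The ordering *every sculptor* > *two economists* is therefore underivable.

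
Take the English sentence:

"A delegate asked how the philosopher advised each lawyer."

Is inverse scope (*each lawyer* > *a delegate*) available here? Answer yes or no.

No

*each lawyer* is embedded in the embedded question *how the philosopher advised each lawyer*.
Embedded wh-clauses are opaque for QR, so the quantifier stays inside the question.
Hence only narrow scope for *each lawyer* (under *a delegate*) survives.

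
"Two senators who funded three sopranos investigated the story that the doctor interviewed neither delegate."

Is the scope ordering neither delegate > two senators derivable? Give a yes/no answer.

*neither delegate* is embedded in the complex NP *the story that the doctor interviewed neither delegate*.
The Complex NP Constraint bars QR out of the complement clause of a noun.
Hence only narrow scope for *neither delegate* (under *two senators*) survives.

No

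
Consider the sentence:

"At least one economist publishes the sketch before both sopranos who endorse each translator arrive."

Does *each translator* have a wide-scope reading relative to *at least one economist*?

The DP *each translator* is contained in the relative clause *who endorse each translator*, which is itself inside the adjunct *before both sopranos who endorse each translator arrive*.
Two island boundaries intervene — the relative clause and the adjunct. Either alone would block QR.
So the wide-scope reading for *each translator* is blocked.
(Only the surface reading survives: one fixed economist with respect to all the relevant translators.)

No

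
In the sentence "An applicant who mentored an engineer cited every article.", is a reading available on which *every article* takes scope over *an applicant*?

*every article* sits in the matrix clause, not in the relative clause on *an applicant*.
Clause-internal QR can adjoin the lower DP above the subject, yielding the inverse reading.

Yes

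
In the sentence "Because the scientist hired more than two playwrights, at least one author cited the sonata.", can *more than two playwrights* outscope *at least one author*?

No

The DP *more than two playwrights* is contained in the adjunct clause *because the scientist hired more than two playwrights*.
Scope out of an adjunct clause is unavailable: QR respects the adjunct-island constraint.
*more than two playwrights* > *at least one author* would require crossing that boundary, which is illicit.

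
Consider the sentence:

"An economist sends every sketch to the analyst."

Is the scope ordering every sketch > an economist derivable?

Yes

Both DPs are arguments of the same predicate; there is no clause or island boundary between them.
Clause-internal QR can adjoin the lower DP above the subject, yielding the inverse reading.
The sentence is scopally ambiguous between *an economist* > *every sketch* and *every sketch* > *an economist*.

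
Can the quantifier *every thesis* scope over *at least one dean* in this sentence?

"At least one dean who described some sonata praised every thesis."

Although the sentence contains a relative clause (*who described some sonata*), *every thesis* is outside it, in the matrix VP.
No island intervenes, so both surface and inverse scope are derivable.

Yes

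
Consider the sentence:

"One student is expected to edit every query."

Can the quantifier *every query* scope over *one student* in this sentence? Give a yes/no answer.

Yes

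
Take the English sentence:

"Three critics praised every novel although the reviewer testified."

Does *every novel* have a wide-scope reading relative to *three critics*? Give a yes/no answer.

Yes

The adjunct clause does not contain *every novel*, which is the matrix object.
QR within a single clause is free, so the lower quantifier may take scope over the higher one.
Both orderings are possible: *three critics* > *every novel* and *every novel* > *three critics*.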